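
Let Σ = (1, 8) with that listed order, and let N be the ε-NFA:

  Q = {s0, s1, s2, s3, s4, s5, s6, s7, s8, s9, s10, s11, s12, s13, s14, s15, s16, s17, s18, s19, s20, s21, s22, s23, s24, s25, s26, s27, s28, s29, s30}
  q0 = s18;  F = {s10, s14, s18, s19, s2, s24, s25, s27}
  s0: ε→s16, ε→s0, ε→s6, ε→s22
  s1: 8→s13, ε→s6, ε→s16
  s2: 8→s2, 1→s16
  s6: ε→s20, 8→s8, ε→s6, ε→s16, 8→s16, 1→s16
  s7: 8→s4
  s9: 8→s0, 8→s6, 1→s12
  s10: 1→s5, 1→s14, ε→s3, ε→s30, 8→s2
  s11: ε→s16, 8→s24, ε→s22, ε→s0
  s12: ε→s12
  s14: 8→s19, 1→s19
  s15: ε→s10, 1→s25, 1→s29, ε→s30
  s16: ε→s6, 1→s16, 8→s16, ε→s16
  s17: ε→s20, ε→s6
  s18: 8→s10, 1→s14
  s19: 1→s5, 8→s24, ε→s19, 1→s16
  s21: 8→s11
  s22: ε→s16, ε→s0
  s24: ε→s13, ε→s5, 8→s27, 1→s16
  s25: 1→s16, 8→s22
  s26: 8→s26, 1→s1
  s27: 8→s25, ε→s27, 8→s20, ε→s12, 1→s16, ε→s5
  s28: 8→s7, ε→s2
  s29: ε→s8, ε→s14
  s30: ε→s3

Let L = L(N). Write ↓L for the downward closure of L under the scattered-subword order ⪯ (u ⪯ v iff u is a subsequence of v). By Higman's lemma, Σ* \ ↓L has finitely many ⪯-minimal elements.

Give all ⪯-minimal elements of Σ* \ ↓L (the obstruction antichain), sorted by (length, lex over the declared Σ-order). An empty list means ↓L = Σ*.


min(Σ*\↓L) = [111, 181, 881, 118888, 188888].

|Q|=31, |F|=8, |δ|=69 (33 ε).
min D↑ (9 st, q0=0, F={5}): 0:1→1,8→2 1:1→3,8→3 2:1→1,8→4 3:1→5,8→6 4:1→5,8→4 5:1→5,8→5 6:1→5,8→7 7:1→5,8→8 8:1→5,8→5.
'111': N↓-sim [19, 14, 13, 5] end={s16,s20,s5,s6,s8} rej; 3/3 single-dels accept.
'181': |S_i|=[19, 14, 13, 5] end={s16,s20,s5,s6,s8} — reject; 3/3 del acc.
'881': run [19, 18, 14, 5] end={s16,s20,s5,s6,s8} ∉↓L; 3/3 single-dels accept.
'118888': N↓-sim [19, 14, 13, 12, 10, 7, 6] end={s0,s16,s20,s22,s6,s8} ∉↓L; 6/6 del acc.
'188888': run [19, 14, 13, 12, 10, 7, 6] end={s0,s16,s20,s22,s6,s8} — reject; 6/6 single-dels accept.
5 obstructions.


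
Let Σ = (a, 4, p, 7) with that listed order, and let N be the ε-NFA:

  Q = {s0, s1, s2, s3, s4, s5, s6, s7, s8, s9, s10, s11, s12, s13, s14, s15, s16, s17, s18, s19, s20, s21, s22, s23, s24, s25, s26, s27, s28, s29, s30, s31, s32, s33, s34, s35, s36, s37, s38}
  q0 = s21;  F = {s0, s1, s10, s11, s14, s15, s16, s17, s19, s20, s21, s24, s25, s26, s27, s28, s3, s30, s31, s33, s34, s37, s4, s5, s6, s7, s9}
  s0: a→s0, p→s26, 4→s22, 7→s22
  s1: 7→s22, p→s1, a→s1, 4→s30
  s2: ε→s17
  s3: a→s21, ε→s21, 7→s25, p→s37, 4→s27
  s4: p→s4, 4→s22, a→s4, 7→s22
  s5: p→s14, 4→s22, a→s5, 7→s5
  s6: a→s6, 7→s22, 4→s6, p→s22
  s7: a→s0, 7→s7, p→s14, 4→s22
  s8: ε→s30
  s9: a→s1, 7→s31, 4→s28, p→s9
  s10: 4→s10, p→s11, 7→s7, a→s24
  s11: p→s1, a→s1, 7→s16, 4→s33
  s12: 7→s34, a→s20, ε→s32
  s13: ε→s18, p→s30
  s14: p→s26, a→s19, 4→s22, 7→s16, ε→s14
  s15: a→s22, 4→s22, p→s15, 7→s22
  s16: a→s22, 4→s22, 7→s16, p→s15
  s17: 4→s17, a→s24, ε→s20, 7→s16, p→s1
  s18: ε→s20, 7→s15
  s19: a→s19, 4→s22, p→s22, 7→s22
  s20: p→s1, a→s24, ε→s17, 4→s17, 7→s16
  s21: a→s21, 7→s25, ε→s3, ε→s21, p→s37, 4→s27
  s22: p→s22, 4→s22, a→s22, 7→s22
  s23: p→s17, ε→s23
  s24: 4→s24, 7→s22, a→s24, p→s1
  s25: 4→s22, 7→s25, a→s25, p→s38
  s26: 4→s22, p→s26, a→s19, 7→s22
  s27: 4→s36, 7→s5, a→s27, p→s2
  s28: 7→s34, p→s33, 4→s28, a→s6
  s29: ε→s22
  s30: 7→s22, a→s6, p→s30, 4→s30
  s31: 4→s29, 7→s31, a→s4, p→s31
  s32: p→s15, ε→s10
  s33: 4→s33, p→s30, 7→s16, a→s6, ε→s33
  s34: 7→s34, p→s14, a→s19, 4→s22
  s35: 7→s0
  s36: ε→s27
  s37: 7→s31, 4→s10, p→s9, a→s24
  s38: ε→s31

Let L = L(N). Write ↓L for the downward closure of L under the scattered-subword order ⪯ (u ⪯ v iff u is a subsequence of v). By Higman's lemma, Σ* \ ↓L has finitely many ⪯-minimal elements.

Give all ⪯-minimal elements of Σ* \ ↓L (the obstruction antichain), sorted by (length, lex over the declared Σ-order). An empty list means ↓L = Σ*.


|Q|=39, |F|=27, |δ|=136 (17 ε).
min D↑ (26 st, q0=0, F={10}): 0:a→0,4→1,p→2,7→3 1:a→1,4→1,p→4,7→5 2:a→6,4→7,p→8,7→9 3:a→3,4→10,p→9,7→3 4:a→6,4→4,p→11,7→12 5:a→5,4→10,p→13,7→5 6:a→6,4→6,p→11,7→10 7:a→6,4→7,p→14,7→15 8:a→11,4→16,p→8,7→9 9:a→17,4→10,p→9,7→9 10:a→10,4→10,p→10,7→10 11:a→11,4→18,p→11,7→10 12:a→10,4→10,p→19,7→12 13:a→20,4→10,p→21,7→12 14:a→11,4→22,p→11,7→12 15:a→23,4→10,p→13,7→15 16:a→24,4→16,p→22,7→25 17:a→17,4→10,p→17,7→10 18:a→24,4→18,p→18,7→10 19:a→10,4→10,p→19,7→10 20:a→20,4→10,p→10,7→10 21:a→20,4→10,p→21,7→10 22:a→24,4→22,p→18,7→12 23:a→23,4→10,p→21,7→10 24:a→24,4→24,p→10,7→10 25:a→20,4→10,p→13,7→25 (ε-aug+det+¬).
'74': N↓-sim [32, 15, 2] end={s22,s29} rej; 2/2 del acc.
'pa7': |S_i|=[32, 26, 9, 1] end={s22} rej; 3/3 deletions ∈↓L.
'4pp7': run [32, 24, 15, 7, 1] end={s22} ∉↓L; 4/4 del acc.
'4p7a': N↓-sim [32, 24, 15, 3, 1] end={s22} — reject; 4/4 del acc.
'47pap': run [32, 24, 10, 6, 2, 1] end={s22} — reject; 5/5 single-dels accept.
'pp4ap': N↓-sim [32, 26, 17, 12, 3, 1] end={s22} — reject; 5/5 del acc.
6 words, ⪯-incomp.

Antichain: [74, pa7, 4pp7, 4p7a, 47pap, pp4ap].


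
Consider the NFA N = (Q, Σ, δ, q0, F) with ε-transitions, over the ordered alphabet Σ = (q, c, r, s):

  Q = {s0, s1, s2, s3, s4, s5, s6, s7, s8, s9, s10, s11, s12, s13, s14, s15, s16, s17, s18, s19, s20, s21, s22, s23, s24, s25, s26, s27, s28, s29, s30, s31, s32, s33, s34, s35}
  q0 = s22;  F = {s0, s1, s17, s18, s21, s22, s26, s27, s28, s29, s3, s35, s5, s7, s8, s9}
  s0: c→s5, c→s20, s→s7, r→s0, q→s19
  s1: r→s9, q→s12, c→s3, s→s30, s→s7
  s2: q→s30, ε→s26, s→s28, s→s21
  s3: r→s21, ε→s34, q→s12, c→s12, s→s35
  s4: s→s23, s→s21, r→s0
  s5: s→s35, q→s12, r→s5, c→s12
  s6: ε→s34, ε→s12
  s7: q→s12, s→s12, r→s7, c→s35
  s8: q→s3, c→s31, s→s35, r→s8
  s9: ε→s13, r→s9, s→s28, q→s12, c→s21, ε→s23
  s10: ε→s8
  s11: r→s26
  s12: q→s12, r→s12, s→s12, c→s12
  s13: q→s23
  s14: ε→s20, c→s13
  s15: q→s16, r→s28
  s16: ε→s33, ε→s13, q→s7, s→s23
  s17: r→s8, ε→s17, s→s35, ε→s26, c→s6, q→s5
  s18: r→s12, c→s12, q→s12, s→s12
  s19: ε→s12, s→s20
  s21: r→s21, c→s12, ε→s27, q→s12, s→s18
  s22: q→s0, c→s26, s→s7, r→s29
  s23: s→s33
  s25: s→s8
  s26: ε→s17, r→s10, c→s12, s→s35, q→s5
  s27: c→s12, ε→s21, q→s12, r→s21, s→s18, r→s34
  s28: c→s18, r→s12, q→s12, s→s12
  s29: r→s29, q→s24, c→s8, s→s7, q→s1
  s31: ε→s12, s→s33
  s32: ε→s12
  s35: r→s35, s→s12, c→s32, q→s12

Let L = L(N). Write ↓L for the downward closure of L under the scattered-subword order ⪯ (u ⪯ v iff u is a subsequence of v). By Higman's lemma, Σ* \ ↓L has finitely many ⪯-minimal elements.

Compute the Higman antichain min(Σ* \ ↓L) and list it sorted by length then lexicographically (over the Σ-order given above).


A = [qq, cc, sq, ss, rqrsr].

|Q|=36, |F|=16, |δ|=107 (18 ε).
min D↑ (15 st, q0=0, F={5}): 0:q→1,c→2,r→3,s→4 1:q→5,c→6,r→1,s→4 2:q→6,c→5,r→7,s→8 3:q→9,c→7,r→3,s→4 4:q→5,c→8,r→4,s→5 5:q→5,c→5,r→5,s→5 6:q→5,c→5,r→6,s→8 7:q→10,c→5,r→7,s→8 8:q→5,c→5,r→8,s→5 9:q→5,c→10,r→11,s→4 10:q→5,c→5,r→12,s→8 11:q→5,c→12,r→11,s→13 12:q→5,c→5,r→12,s→14 13:q→5,c→14,r→5,s→5 14:q→5,c→5,r→5,s→5 [Hopcroft].
'qq': run [29, 21, 5] end={s12,s19,s20,s23,s33} — reject; 2/2 del acc.
'cc': N↓-sim [29, 17, 6] end={s12,s31,s32,s33,s34,s6} ∉↓L; 2/2 del acc.
'sq': |S_i|=[29, 9, 1] end={s12} — reject; 2/2 del acc.
'ss': N↓-sim [29, 9, 1] end={s12} — reject; 2/2 single-dels accept.
'rqrsr': run [29, 25, 19, 13, 4, 1] end={s12} rej; 5/5 deletions ∈↓L.
5 minimals (antichain).


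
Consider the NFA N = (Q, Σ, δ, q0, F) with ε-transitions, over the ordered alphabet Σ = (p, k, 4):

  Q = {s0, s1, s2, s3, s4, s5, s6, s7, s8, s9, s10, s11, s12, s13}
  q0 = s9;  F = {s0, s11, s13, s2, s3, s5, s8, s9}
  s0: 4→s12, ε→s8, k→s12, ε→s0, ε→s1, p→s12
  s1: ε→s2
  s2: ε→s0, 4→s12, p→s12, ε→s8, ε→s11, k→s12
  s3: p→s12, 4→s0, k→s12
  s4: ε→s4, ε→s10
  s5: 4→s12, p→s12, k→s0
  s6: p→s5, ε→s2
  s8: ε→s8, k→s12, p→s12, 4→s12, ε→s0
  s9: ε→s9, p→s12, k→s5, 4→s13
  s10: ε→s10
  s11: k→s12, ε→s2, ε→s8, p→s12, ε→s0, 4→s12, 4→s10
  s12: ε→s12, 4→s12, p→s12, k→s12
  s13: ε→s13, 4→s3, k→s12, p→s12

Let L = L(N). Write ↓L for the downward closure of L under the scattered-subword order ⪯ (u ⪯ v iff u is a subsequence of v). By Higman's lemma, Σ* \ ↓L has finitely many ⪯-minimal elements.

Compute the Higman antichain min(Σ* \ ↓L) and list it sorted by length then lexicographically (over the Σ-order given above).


Antichain: [p, k4, 4k, kkk, 4444].

|Q|=14, |F|=8, |δ|=48 (19 ε).
min D↑ (6 st, q0=0, F={1}): 0:p→1,k→2,4→3 1:p→1,k→1,4→1 2:p→1,k→4,4→1 3:p→1,k→1,4→5 4:p→1,k→1,4→1 5:p→1,k→1,4→4 (ε-aug+det+¬).
'p': |S_i|=[11, 1] end={s12} rej; 1/1 single-dels accept.
'k4': run [11, 8, 2] end={s10,s12} — reject; 2/2 single-dels accept.
'4k': N↓-sim [11, 9, 1] end={s12} rej; 2/2 del acc.
'kkk': |S_i|=[11, 8, 7, 1] end={s12} rej; 3/3 deletions ∈↓L.
'4444': N↓-sim [11, 9, 8, 7, 2] end={s10,s12} rej; 4/4 del acc.
5 words, ⪯-incomp.


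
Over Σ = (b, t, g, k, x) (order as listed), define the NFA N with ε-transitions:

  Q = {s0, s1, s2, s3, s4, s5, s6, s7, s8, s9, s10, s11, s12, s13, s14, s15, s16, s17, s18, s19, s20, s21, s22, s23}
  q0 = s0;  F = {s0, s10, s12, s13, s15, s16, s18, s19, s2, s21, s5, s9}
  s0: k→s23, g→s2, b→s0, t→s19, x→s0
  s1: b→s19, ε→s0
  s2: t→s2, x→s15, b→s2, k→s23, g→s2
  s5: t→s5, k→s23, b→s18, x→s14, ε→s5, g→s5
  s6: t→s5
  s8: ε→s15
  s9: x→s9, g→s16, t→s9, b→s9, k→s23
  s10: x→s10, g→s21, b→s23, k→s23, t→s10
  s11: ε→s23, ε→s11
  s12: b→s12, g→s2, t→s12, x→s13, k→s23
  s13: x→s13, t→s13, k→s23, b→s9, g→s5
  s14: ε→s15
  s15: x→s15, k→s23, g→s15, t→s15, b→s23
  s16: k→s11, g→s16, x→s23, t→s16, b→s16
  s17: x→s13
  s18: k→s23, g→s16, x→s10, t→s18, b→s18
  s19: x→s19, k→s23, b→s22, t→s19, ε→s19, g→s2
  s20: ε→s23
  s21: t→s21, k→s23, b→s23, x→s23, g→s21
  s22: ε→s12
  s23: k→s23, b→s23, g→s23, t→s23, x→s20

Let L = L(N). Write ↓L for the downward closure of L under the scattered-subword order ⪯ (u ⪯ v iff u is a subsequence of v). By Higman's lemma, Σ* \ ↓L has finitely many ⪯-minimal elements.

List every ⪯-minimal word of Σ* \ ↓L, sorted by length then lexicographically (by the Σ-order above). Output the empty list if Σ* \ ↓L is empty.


A = [k, gxb, tbxbgx].

|Q|=24, |F|=12, |δ|=77 (9 ε).
min D↑ (13 st, q0=0, F={3}): 0:b→0,t→1,g→2,k→3,x→0 1:b→4,t→1,g→2,k→3,x→1 2:b→2,t→2,g→2,k→3,x→5 3:b→3,t→3,g→3,k→3,x→3 4:b→4,t→4,g→2,k→3,x→6 5:b→3,t→5,g→5,k→3,x→5 6:b→7,t→6,g→8,k→3,x→6 7:b→7,t→7,g→9,k→3,x→7 8:b→10,t→8,g→8,k→3,x→5 9:b→9,t→9,g→9,k→3,x→3 10:b→10,t→10,g→9,k→3,x→11 11:b→3,t→11,g→12,k→3,x→11 12:b→3,t→12,g→12,k→3,x→3.
'k': |S_i|=[17, 3] end={s11,s20,s23} — reject; 1/1 single-dels accept.
'gxb': |S_i|=[17, 11, 6, 2] end={s20,s23} rej; 3/3 del acc.
'tbxbgx': run [17, 16, 15, 12, 8, 5, 2] end={s20,s23} ∉↓L; 6/6 single-dels accept.
3 obstructions.


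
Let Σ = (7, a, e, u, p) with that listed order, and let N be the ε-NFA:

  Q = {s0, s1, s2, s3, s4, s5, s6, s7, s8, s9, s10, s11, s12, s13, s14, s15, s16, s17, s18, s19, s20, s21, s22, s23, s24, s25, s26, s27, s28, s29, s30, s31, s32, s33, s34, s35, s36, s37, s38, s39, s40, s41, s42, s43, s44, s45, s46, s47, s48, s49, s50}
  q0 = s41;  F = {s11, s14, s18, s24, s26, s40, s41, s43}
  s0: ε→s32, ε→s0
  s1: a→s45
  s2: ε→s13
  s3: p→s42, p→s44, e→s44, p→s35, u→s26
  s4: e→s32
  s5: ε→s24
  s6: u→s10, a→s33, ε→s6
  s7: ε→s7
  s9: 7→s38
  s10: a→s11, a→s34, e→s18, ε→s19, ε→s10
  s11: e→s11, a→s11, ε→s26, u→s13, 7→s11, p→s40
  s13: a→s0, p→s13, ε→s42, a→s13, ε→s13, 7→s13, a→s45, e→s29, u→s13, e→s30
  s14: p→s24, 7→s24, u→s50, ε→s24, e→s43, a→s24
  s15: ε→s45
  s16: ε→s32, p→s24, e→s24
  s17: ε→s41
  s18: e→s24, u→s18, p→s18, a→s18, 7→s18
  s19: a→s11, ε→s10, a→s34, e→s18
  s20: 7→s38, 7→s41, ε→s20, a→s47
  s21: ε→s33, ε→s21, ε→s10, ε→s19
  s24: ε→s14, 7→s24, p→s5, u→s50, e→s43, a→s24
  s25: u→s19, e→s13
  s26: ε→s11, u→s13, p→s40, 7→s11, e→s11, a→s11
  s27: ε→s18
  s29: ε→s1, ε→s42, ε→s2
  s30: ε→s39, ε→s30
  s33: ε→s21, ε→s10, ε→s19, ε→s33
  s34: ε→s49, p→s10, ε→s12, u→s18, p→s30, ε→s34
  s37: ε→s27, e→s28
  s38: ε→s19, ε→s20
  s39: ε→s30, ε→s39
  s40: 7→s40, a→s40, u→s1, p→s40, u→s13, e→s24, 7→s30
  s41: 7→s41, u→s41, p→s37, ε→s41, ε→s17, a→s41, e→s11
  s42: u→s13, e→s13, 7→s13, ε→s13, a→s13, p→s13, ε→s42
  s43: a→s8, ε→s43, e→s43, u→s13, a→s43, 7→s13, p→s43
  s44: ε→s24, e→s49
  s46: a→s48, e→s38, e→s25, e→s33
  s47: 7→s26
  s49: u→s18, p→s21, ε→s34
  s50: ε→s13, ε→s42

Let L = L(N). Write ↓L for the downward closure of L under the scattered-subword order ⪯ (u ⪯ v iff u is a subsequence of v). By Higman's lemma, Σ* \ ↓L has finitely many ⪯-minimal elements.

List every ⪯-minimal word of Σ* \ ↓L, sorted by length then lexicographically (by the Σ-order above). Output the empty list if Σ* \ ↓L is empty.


min(Σ*\↓L) = [eu, pee7].

|Q|=51, |F|=8, |δ|=141 (50 ε).
min D↑ (7 st, q0=0, F={3}): 0:7→0,a→0,e→1,u→0,p→2 1:7→1,a→1,e→1,u→3,p→4 2:7→2,a→2,e→5,u→2,p→2 3:7→3,a→3,e→3,u→3,p→3 4:7→4,a→4,e→5,u→3,p→4 5:7→5,a→5,e→6,u→3,p→5 6:7→3,a→6,e→6,u→3,p→6 [Hopcroft].
'eu': run [25, 20, 11] end={s0,s1,s13,s2,s29,s30,s32,s39,s42,s45,s50} rej; 2/2 deletions ∈↓L.
'pee7': N↓-sim [25, 21, 17, 12, 10] end={s0,s1,s13,s2,s29,s30,s32,s39,s42,s45} rej; 4/4 deletions ∈↓L.
2 obstructions.


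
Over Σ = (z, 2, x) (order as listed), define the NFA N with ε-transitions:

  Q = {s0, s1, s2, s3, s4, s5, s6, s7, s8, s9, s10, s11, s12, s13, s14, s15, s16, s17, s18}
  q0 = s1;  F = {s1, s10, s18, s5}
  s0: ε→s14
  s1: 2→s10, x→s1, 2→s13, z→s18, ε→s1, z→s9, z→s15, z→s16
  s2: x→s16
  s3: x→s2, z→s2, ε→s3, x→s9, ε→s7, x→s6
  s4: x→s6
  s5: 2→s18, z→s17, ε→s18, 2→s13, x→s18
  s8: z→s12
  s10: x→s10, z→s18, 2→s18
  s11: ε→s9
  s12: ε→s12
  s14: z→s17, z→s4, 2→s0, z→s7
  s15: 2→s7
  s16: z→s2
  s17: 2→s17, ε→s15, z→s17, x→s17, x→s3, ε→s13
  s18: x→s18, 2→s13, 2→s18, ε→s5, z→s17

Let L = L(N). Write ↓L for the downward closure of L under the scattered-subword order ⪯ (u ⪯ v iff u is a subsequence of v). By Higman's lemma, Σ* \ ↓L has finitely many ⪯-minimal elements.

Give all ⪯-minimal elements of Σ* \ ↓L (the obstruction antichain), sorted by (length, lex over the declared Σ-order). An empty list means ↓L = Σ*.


Antichain: [zz, 22z].

|Q|=19, |F|=4, |δ|=45 (10 ε).
min D↑ (4 st, q0=0, F={3}): 0:z→1,2→2,x→0 1:z→3,2→1,x→1 2:z→1,2→1,x→2 3:z→3,2→3,x→3.
'zz': run [13, 11, 9] end={s13,s15,s16,s17,s2,s3,s6,s7,s9} — reject; 2/2 deletions ∈↓L.
'22z': N↓-sim [13, 12, 11, 9] end={s13,s15,s16,s17,s2,s3,s6,s7,s9} ∉↓L; 3/3 deletions ∈↓L.
2 minimals (antichain).


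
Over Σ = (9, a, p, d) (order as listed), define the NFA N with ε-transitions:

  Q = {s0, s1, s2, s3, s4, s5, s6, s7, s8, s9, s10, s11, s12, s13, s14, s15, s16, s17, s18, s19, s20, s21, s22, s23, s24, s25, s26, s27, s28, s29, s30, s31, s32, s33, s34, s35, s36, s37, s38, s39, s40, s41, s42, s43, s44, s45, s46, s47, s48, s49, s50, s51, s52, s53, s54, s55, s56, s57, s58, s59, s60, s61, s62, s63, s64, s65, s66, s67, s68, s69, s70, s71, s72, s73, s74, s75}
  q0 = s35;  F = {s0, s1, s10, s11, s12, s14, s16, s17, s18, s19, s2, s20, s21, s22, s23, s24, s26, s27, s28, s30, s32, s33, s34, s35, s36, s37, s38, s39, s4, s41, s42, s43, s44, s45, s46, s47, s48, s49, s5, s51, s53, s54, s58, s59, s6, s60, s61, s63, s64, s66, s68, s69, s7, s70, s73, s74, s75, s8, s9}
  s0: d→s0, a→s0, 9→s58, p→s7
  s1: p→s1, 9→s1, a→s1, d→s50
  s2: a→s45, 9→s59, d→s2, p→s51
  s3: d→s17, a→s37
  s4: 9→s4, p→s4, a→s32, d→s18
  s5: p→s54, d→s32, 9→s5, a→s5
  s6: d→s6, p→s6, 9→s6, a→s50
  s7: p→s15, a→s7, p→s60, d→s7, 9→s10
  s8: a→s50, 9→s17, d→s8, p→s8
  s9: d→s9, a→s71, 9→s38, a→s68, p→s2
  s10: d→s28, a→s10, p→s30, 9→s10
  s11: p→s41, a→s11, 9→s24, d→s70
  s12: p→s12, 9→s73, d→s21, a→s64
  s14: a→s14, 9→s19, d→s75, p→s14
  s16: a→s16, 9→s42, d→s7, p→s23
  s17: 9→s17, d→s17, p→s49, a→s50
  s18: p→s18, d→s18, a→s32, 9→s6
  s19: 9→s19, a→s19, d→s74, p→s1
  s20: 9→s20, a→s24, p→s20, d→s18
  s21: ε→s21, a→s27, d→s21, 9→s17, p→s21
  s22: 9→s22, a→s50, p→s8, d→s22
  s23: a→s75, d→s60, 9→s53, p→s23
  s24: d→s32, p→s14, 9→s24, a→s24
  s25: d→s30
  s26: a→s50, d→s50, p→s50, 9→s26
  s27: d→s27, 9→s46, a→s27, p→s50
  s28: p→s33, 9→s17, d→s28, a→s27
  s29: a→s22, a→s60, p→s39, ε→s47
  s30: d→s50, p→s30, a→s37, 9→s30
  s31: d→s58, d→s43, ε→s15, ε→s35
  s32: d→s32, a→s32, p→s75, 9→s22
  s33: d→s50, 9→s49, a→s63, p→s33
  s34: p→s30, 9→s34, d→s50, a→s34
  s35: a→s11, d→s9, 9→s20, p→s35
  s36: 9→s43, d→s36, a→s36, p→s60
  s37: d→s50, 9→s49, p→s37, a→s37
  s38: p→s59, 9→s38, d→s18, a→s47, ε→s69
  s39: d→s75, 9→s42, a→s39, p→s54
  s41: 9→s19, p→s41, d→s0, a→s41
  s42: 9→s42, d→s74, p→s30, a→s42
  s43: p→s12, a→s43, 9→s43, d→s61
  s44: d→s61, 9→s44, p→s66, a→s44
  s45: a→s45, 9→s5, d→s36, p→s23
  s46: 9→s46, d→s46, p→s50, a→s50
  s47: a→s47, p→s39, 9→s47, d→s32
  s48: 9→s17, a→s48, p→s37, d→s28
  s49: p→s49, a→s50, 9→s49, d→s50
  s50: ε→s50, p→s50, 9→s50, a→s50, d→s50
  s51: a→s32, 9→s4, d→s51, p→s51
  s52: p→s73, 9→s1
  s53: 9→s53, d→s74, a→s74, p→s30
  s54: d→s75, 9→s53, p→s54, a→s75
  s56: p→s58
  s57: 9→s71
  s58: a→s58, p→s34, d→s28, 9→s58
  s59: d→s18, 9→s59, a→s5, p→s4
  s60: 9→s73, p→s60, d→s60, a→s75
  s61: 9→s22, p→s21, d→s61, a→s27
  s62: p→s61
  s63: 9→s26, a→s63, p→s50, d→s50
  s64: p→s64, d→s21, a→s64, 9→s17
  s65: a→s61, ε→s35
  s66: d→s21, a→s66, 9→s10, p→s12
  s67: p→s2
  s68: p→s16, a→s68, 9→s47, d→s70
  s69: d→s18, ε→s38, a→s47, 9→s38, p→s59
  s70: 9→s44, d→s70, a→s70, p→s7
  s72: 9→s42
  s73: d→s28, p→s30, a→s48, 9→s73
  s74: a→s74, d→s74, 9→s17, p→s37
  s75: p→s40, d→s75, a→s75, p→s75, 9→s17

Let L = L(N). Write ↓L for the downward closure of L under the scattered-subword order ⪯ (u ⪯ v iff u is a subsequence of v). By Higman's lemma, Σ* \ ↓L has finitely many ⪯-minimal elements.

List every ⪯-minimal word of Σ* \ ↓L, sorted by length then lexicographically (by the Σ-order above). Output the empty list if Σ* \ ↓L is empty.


|Q|=76, |F|=59, |δ|=267 (8 ε).
min D↑ (59 st, q0=0, F={25}): 0:9→1,a→2,p→0,d→3 1:9→1,a→4,p→1,d→5 2:9→4,a→2,p→6,d→7 3:9→8,a→9,p→10,d→3 4:9→4,a→4,p→11,d→12 5:9→13,a→12,p→5,d→5 6:9→14,a→6,p→6,d→15 7:9→16,a→7,p→17,d→7 8:9→8,a→18,p→19,d→5 9:9→18,a→9,p→20,d→7 10:9→19,a→21,p→22,d→10 11:9→14,a→11,p→11,d→23 12:9→24,a→12,p→23,d→12 13:9→13,a→25,p→13,d→13 14:9→14,a→14,p→26,d→27 15:9→28,a→15,p→17,d→15 16:9→16,a→16,p→29,d→30 17:9→31,a→17,p→32,d→17 18:9→18,a→18,p→33,d→12 19:9→19,a→34,p→35,d→5 20:9→36,a→20,p→37,d→17 21:9→34,a→21,p→37,d→38 22:9→35,a→12,p→22,d→22 23:9→39,a→23,p→23,d→23 24:9→24,a→25,p→40,d→24 25:9→25,a→25,p→25,d→25 26:9→26,a→26,p→26,d→25 27:9→39,a→27,p→41,d→27 28:9→28,a→28,p→42,d→43 29:9→31,a→29,p→44,d→45 30:9→24,a→46,p→45,d→30 31:9→31,a→31,p→47,d→43 32:9→48,a→23,p→32,d→32 33:9→36,a→33,p→49,d→23 34:9→34,a→34,p→49,d→12 35:9→35,a→12,p→35,d→5 36:9→36,a→36,p→47,d→27 37:9→50,a→23,p→37,d→32 38:9→51,a→38,p→32,d→38 39:9→39,a→25,p→52,d→39 40:9→39,a→25,p→40,d→40 41:9→52,a→41,p→41,d→25 42:9→42,a→42,p→47,d→25 43:9→39,a→46,p→53,d→43 44:9→48,a→54,p→44,d→45 45:9→39,a→46,p→45,d→45 46:9→55,a→46,p→25,d→46 47:9→47,a→41,p→47,d→25 48:9→48,a→56,p→47,d→43 49:9→50,a→23,p→49,d→23 50:9→50,a→27,p→47,d→27 51:9→51,a→51,p→44,d→30 52:9→52,a→25,p→52,d→25 53:9→52,a→57,p→53,d→25 54:9→39,a→54,p→54,d→45 55:9→55,a→25,p→25,d→55 56:9→39,a→56,p→41,d→43 57:9→58,a→57,p→25,d→25 58:9→58,a→25,p→25,d→25 [Hopcroft].
'9d9a': |S_i|=[63, 46, 20, 8, 1] end={s50} rej; 4/4 deletions ∈↓L.
'ap9pd': N↓-sim [63, 52, 38, 21, 9, 1] end={s50} ∉↓L; 5/5 del acc.
'ad9dap': run [63, 52, 35, 25, 13, 5, 1] end={s50} — reject; 6/6 deletions ∈↓L.
'dppa9a': N↓-sim [63, 55, 45, 31, 19, 7, 1] end={s50} — reject; 6/6 del acc.
4 minimals (antichain).

A = [9d9a, ap9pd, ad9dap, dppa9a].


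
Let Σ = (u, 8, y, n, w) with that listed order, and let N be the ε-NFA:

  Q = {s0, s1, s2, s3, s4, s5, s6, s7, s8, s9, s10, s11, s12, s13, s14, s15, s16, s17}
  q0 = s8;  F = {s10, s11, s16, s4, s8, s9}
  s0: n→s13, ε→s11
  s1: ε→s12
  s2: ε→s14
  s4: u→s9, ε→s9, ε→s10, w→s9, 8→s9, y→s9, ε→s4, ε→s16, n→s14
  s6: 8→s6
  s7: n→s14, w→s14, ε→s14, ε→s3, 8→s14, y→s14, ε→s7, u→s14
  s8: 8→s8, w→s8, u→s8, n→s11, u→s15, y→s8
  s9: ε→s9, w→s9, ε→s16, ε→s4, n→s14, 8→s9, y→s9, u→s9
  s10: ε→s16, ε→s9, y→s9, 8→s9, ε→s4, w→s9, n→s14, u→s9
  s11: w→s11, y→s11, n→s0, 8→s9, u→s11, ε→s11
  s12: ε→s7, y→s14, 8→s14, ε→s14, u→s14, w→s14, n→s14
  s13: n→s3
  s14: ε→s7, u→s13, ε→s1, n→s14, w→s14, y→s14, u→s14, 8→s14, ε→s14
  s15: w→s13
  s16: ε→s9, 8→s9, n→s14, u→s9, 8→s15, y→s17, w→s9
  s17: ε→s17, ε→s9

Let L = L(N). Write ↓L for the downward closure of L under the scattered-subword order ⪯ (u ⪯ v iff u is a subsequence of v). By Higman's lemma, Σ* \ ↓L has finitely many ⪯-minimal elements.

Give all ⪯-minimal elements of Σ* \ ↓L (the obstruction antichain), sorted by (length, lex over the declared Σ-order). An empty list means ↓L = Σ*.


min(Σ*\↓L) = [n8n].

|Q|=18, |F|=6, |δ|=77 (25 ε).
min D↑ (4 st, q0=0, F={3}): 0:u→0,8→0,y→0,n→1,w→0 1:u→1,8→2,y→1,n→1,w→1 2:u→2,8→2,y→2,n→3,w→2 3:u→3,8→3,y→3,n→3,w→3 [Hopcroft].
'n8n': N↓-sim [15, 14, 12, 6] end={s1,s12,s13,s14,s3,s7} rej; 3/3 del acc.
1 words, ⪯-incomp.


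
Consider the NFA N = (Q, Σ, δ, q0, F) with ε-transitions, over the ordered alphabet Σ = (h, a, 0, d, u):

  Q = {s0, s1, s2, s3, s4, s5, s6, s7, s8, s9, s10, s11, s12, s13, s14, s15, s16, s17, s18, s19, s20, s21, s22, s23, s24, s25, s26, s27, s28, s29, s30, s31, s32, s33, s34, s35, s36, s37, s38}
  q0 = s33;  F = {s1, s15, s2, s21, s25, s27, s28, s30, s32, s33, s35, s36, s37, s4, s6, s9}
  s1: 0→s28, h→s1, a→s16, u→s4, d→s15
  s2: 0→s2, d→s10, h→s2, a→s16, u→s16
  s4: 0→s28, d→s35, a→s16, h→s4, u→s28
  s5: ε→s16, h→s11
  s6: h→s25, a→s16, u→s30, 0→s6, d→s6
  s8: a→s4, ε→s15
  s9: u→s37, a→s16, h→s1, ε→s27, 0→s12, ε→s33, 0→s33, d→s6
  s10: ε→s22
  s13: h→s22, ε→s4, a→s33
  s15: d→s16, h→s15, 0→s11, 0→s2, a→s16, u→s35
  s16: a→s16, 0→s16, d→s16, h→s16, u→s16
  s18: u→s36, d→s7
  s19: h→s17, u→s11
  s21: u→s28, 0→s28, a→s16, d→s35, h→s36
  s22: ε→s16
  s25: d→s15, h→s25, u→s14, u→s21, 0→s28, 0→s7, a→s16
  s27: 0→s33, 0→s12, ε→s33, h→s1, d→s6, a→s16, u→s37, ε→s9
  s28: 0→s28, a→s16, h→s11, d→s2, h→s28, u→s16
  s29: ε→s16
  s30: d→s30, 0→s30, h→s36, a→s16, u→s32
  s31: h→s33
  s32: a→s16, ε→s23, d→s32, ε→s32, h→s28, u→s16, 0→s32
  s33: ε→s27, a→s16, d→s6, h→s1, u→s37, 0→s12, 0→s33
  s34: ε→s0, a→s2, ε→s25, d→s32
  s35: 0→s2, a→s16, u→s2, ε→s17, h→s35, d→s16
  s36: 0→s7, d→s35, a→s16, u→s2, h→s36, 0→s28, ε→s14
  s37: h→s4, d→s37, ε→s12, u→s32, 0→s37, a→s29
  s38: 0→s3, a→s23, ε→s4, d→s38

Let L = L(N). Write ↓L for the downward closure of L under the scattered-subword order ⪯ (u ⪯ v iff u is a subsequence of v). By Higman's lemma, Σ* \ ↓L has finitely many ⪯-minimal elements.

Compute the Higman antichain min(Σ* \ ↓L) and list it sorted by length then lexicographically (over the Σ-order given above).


min(Σ*\↓L) = [a, h0u, hdd, uuu, duhud].

|Q|=39, |F|=16, |δ|=126 (19 ε).
min D↑ (15 st, q0=0, F={2}): 0:h→1,a→2,0→0,d→3,u→4 1:h→1,a→2,0→5,d→6,u→7 2:h→2,a→2,0→2,d→2,u→2 3:h→8,a→2,0→3,d→3,u→9 4:h→7,a→2,0→4,d→4,u→10 5:h→5,a→2,0→5,d→11,u→2 6:h→6,a→2,0→11,d→2,u→12 7:h→7,a→2,0→5,d→12,u→5 8:h→8,a→2,0→5,d→6,u→13 9:h→14,a→2,0→9,d→9,u→10 10:h→5,a→2,0→10,d→10,u→2 11:h→11,a→2,0→11,d→2,u→2 12:h→12,a→2,0→11,d→2,u→11 13:h→14,a→2,0→5,d→12,u→5 14:h→14,a→2,0→5,d→12,u→11 (ε-aug+det+¬).
'a': |S_i|=[26, 2] end={s16,s29} ∉↓L; 1/1 single-dels accept.
'h0u': |S_i|=[26, 16, 7, 1] end={s16} ∉↓L; 3/3 del acc.
'hdd': N↓-sim [26, 16, 8, 3] end={s10,s16,s22} — reject; 3/3 del acc.
'uuu': run [26, 19, 8, 1] end={s16} — reject; 3/3 single-dels accept.
'duhud': |S_i|=[26, 22, 15, 11, 4, 3] end={s10,s16,s22} ∉↓L; 5/5 del acc.
5 words, ⪯-incomp.


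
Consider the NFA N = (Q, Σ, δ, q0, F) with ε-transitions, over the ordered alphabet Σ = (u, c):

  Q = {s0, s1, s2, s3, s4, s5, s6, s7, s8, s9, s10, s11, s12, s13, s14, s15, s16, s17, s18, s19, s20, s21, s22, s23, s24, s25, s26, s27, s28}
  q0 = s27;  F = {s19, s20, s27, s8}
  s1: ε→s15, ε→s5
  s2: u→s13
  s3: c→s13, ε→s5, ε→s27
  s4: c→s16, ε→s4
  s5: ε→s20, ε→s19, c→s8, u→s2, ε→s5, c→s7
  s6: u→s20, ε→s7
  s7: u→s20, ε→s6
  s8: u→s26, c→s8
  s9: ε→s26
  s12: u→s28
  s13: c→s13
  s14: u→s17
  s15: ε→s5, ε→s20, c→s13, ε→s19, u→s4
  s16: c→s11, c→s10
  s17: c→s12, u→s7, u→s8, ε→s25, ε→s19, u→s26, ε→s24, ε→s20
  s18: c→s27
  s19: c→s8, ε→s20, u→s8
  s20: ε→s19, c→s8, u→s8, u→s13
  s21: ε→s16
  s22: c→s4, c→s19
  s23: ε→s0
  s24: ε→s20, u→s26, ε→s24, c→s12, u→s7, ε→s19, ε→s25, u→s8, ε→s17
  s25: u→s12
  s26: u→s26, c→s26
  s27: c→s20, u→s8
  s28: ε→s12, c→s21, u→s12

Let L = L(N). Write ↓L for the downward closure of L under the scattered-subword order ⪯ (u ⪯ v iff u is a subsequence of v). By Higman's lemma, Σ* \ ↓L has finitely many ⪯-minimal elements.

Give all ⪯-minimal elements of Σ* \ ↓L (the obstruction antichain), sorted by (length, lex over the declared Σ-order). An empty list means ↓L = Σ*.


|Q|=29, |F|=4, |δ|=68 (28 ε).
min D↑ (4 st, q0=0, F={3}): 0:u→1,c→2 1:u→3,c→1 2:u→1,c→1 3:u→3,c→3 (ε-aug+det+¬).
'uu': |S_i|=[6, 3, 1] end={s26} ∉↓L; 2/2 deletions ∈↓L.
'ccu': N↓-sim [6, 5, 3, 1] end={s26} rej; 3/3 deletions ∈↓L.
2 obstructions.

A = [uu, ccu].


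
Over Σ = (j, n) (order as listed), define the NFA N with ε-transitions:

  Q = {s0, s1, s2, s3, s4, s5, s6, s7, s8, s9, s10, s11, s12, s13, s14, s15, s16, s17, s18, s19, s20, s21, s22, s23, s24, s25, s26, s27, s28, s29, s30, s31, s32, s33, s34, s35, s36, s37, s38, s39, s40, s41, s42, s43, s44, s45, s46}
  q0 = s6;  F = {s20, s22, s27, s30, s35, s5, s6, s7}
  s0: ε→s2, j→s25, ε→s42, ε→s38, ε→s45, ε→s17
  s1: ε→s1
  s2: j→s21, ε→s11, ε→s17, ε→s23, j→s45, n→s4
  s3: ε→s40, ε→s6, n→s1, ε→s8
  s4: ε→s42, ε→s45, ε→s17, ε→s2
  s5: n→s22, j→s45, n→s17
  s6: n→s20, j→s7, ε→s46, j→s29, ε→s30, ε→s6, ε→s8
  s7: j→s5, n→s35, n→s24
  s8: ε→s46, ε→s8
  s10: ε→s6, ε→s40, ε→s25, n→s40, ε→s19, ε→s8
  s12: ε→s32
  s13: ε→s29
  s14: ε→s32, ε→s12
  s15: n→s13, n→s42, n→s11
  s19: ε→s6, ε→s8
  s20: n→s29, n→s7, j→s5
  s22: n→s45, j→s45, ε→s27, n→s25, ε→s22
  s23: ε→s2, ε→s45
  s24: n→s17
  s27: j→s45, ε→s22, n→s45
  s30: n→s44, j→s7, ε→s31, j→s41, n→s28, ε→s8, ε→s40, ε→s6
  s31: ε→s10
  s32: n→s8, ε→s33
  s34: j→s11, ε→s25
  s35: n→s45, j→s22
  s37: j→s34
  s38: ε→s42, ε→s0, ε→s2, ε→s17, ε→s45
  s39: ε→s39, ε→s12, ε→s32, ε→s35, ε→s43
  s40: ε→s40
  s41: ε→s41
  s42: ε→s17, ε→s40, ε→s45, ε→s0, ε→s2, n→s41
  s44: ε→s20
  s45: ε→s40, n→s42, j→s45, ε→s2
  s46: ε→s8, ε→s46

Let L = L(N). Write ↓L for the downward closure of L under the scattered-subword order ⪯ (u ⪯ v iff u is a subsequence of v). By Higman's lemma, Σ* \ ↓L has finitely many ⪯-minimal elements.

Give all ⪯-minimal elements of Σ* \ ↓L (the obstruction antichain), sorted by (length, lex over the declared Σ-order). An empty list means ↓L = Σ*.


A = [jjj, jnn, njj, nnnn].

|Q|=47, |F|=8, |δ|=106 (67 ε).
min D↑ (7 st, q0=0, F={5}): 0:j→1,n→2 1:j→3,n→4 2:j→3,n→1 3:j→5,n→6 4:j→6,n→5 5:j→5,n→5 6:j→5,n→5 [Hopcroft].
'jjj': run [30, 20, 16, 13] end={s0,s11,s17,s2,s21,s23,s25,s38,s4,s40,s41,s42,…} — reject; 3/3 deletions ∈↓L.
'jnn': N↓-sim [30, 20, 17, 13] end={s0,s11,s17,s2,s21,s23,s25,s38,s4,s40,s41,s42,…} ∉↓L; 3/3 del acc.
'njj': N↓-sim [30, 23, 16, 13] end={s0,s11,s17,s2,s21,s23,s25,s38,s4,s40,s41,s42,…} rej; 3/3 single-dels accept.
'nnnn': N↓-sim [30, 23, 20, 17, 13] end={s0,s11,s17,s2,s21,s23,s25,s38,s4,s40,s41,s42,…} ∉↓L; 4/4 single-dels accept.
4 obstructions.


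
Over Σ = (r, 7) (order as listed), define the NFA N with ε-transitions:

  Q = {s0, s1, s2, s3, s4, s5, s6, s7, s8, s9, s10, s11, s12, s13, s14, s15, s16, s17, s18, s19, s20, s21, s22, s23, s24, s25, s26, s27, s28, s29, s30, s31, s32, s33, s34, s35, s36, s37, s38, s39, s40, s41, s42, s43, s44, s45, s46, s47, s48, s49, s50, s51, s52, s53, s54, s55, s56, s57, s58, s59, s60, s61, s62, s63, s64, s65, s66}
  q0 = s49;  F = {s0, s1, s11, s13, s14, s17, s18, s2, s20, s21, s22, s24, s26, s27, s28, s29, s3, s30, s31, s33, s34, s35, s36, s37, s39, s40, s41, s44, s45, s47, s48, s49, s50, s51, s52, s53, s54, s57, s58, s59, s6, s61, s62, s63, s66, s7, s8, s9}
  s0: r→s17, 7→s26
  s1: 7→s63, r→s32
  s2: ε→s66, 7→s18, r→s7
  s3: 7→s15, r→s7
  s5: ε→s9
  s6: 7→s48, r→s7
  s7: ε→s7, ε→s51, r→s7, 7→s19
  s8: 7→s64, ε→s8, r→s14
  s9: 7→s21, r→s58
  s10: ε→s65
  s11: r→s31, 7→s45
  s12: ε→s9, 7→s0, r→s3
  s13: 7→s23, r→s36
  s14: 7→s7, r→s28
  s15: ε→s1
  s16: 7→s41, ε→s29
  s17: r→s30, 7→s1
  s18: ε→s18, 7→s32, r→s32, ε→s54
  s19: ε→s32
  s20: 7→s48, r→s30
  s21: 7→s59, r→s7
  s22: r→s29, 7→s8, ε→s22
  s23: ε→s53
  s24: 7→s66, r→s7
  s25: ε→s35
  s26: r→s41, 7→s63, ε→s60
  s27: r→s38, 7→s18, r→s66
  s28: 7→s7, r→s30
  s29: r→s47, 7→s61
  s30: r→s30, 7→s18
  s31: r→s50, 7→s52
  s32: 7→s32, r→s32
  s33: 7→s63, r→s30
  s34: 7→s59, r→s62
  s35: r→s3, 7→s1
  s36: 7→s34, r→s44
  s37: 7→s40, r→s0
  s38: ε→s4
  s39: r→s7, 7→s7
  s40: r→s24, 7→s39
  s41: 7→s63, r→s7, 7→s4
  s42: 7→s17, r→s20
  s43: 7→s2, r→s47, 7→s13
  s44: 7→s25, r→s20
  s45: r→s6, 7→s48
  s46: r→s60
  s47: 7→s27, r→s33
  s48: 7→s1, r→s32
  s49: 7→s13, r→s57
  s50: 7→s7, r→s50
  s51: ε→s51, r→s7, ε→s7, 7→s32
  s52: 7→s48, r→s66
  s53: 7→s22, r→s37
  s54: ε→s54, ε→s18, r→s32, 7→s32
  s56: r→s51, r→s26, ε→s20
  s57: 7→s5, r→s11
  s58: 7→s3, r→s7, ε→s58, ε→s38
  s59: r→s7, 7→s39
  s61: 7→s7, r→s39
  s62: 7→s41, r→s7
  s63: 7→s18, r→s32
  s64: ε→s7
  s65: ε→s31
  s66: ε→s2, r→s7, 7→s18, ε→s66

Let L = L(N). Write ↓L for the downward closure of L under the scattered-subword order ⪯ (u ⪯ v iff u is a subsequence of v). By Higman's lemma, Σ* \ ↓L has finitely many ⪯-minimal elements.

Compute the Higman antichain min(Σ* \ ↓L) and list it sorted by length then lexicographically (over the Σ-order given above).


min(Σ*\↓L) = [rr77r, r7rr7, r77r7, rrrr77, 7rrr7r, 777777].

|Q|=67, |F|=48, |δ|=139 (28 ε).
min D↑ (46 st, q0=0, F={30}): 0:r→1,7→2 1:r→3,7→4 2:r→5,7→6 3:r→7,7→8 4:r→9,7→10 5:r→11,7→12 6:r→13,7→14 7:r→15,7→16 8:r→17,7→18 9:r→19,7→20 10:r→19,7→21 11:r→22,7→23 12:r→24,7→21 13:r→25,7→26 14:r→27,7→28 15:r→15,7→19 16:r→29,7→18 17:r→19,7→18 18:r→30,7→31 19:r→19,7→30 20:r→19,7→31 21:r→19,7→32 22:r→33,7→18 23:r→20,7→31 24:r→19,7→34 25:r→35,7→36 26:r→37,7→32 27:r→38,7→39 28:r→40,7→19 29:r→19,7→41 30:r→30,7→30 31:r→30,7→42 32:r→19,7→19 33:r→33,7→41 34:r→19,7→42 35:r→33,7→31 36:r→34,7→42 37:r→19,7→29 38:r→43,7→44 39:r→32,7→19 40:r→45,7→19 41:r→30,7→30 42:r→30,7→41 43:r→33,7→42 44:r→29,7→41 45:r→33,7→19 [Hopcroft].
'rr77r': run [58, 51, 39, 24, 9, 1] end={s32} — reject; 5/5 del acc.
'r7rr7': run [58, 51, 35, 21, 4, 2] end={s19,s32} rej; 5/5 deletions ∈↓L.
'r77r7': |S_i|=[58, 51, 35, 18, 4, 2] end={s19,s32} rej; 5/5 deletions ∈↓L.
'rrrr77': run [58, 51, 39, 24, 10, 6, 2] end={s19,s32} — reject; 6/6 deletions ∈↓L.
'7rrr7r': run [58, 53, 42, 32, 20, 9, 1] end={s32} ∉↓L; 6/6 single-dels accept.
'777777': |S_i|=[58, 53, 43, 31, 19, 7, 2] end={s19,s32} — reject; 6/6 del acc.
6 obstructions.


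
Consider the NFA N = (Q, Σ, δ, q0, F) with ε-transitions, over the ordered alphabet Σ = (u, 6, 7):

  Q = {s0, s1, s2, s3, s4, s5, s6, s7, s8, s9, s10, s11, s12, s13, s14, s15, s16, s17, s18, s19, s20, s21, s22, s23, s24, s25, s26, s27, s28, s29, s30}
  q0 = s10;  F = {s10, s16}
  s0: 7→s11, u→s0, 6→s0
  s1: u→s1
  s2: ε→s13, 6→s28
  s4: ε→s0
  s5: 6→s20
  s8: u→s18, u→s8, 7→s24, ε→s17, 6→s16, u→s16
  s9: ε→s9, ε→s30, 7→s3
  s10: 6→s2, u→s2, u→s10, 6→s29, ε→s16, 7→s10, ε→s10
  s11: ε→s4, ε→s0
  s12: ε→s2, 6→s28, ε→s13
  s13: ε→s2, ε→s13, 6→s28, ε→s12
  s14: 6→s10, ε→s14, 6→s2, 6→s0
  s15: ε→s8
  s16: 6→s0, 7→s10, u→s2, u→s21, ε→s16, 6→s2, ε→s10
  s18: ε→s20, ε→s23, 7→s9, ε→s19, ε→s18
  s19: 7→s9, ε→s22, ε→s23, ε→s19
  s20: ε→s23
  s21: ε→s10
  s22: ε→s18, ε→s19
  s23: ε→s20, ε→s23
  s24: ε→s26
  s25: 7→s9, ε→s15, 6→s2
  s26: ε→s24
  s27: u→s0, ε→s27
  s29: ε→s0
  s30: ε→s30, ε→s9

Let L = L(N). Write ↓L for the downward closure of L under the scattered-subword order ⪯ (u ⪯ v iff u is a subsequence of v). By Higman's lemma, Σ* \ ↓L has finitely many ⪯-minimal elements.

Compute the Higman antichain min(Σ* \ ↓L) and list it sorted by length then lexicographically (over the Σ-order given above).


|Q|=31, |F|=2, |δ|=70 (38 ε).
min D↑ (2 st, q0=0, F={1}): 0:u→0,6→1,7→0 1:u→1,6→1,7→1 (ε-aug+det+¬).
'6': N↓-sim [11, 8] end={s0,s11,s12,s13,s2,s28,s29,s4} ∉↓L; 1/1 deletions ∈↓L.
1 words, ⪯-incomp.

A = [6].


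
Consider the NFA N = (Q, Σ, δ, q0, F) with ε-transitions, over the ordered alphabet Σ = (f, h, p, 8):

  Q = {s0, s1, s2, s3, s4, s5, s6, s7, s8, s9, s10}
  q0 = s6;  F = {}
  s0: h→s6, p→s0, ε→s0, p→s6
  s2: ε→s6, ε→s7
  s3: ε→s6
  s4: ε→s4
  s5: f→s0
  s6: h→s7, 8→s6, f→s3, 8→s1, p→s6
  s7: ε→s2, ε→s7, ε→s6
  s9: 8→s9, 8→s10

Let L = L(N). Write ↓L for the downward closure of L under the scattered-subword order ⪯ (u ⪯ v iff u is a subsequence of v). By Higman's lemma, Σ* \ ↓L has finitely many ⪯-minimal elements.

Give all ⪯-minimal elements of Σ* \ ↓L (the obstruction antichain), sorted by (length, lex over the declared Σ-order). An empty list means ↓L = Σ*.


|Q|=11, |F|=0, |δ|=19 (8 ε).
min D↑ (1 st, q0=0, F={0}): 0:f→0,h→0,p→0,8→0.
ε ∈ L(D↑) — L = ∅.

A = [ε].


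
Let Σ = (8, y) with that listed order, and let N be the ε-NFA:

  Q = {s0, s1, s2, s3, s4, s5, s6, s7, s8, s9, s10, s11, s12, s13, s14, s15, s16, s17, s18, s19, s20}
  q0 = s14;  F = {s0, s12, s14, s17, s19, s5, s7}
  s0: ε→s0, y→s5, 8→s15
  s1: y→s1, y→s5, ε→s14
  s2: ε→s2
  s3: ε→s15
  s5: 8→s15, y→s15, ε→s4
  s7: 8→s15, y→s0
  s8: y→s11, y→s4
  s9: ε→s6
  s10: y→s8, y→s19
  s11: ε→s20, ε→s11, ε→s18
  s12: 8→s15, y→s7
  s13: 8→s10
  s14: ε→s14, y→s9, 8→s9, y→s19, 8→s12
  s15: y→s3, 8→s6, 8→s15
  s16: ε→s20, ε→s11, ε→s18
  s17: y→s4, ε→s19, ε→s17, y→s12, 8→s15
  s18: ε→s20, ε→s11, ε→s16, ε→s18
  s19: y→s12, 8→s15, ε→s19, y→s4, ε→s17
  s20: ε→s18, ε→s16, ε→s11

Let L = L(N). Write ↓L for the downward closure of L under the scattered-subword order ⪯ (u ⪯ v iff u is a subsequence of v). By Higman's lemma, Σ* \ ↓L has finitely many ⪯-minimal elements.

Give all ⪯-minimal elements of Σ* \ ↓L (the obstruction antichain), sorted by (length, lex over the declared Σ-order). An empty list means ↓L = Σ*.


Antichain: [88, y8, 8yyyy, yyyyyy].

|Q|=21, |F|=7, |δ|=52 (24 ε).
min D↑ (7 st, q0=0, F={3}): 0:8→1,y→2 1:8→3,y→4 2:8→3,y→1 3:8→3,y→3 4:8→3,y→5 5:8→3,y→6 6:8→3,y→3 (ε-aug+det+¬).
'88': |S_i|=[12, 9, 3] end={s15,s3,s6} — reject; 2/2 deletions ∈↓L.
'y8': |S_i|=[12, 11, 3] end={s15,s3,s6} — reject; 2/2 del acc.
'8yyyy': run [12, 9, 7, 6, 5, 3] end={s15,s3,s6} rej; 5/5 deletions ∈↓L.
'yyyyyy': run [12, 11, 8, 7, 6, 5, 3] end={s15,s3,s6} ∉↓L; 6/6 del acc.
4 minimals (antichain).


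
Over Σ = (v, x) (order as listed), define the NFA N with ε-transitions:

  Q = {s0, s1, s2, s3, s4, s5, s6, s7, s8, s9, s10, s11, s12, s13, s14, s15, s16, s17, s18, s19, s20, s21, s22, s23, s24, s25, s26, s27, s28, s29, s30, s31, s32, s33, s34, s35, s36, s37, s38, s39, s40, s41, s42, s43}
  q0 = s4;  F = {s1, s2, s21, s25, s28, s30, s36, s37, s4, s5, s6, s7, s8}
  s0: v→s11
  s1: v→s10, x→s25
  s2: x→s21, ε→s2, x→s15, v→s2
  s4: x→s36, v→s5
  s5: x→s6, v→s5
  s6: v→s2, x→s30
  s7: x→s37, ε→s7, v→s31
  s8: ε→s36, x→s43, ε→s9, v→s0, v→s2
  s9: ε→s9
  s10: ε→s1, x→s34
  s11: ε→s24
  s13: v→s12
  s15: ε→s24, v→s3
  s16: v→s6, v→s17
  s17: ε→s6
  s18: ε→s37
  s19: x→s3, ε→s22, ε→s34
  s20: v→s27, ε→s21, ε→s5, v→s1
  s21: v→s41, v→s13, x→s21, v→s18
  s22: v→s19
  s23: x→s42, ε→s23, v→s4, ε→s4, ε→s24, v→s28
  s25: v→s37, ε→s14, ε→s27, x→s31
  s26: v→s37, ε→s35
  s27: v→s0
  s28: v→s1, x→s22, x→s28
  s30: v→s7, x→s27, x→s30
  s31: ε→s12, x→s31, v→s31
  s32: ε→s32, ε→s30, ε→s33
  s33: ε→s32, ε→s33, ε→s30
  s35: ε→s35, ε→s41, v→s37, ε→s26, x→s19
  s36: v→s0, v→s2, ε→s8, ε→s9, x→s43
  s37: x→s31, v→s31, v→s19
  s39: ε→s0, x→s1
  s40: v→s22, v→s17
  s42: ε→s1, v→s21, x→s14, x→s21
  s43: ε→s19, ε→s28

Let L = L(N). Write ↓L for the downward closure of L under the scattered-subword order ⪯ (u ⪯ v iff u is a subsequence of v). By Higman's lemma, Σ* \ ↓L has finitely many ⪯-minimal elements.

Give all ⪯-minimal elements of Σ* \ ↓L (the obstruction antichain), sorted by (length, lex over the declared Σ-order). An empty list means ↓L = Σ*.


|Q|=44, |F|=13, |δ|=95 (36 ε).
min D↑ (13 st, q0=0, F={12}): 0:v→1,x→2 1:v→1,x→3 2:v→4,x→5 3:v→4,x→6 4:v→4,x→7 5:v→8,x→5 6:v→9,x→6 7:v→10,x→7 8:v→8,x→11 9:v→12,x→10 10:v→12,x→12 11:v→10,x→12 12:v→12,x→12 [Hopcroft].
'vxxvv': N↓-sim [31, 25, 22, 18, 14, 8] end={s11,s12,s19,s22,s24,s3,s31,s34} rej; 5/5 del acc.
'xvxvv': run [31, 29, 22, 18, 13, 8] end={s11,s12,s19,s22,s24,s3,s31,s34} rej; 5/5 deletions ∈↓L.
'xvxvx': run [31, 29, 22, 18, 13, 3] end={s12,s3,s31} — reject; 5/5 del acc.
'xxvxx': N↓-sim [31, 29, 24, 19, 13, 3] end={s12,s3,s31} ∉↓L; 5/5 deletions ∈↓L.
4 minimals (antichain).

Antichain: [vxxvv, xvxvv, xvxvx, xxvxx].
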